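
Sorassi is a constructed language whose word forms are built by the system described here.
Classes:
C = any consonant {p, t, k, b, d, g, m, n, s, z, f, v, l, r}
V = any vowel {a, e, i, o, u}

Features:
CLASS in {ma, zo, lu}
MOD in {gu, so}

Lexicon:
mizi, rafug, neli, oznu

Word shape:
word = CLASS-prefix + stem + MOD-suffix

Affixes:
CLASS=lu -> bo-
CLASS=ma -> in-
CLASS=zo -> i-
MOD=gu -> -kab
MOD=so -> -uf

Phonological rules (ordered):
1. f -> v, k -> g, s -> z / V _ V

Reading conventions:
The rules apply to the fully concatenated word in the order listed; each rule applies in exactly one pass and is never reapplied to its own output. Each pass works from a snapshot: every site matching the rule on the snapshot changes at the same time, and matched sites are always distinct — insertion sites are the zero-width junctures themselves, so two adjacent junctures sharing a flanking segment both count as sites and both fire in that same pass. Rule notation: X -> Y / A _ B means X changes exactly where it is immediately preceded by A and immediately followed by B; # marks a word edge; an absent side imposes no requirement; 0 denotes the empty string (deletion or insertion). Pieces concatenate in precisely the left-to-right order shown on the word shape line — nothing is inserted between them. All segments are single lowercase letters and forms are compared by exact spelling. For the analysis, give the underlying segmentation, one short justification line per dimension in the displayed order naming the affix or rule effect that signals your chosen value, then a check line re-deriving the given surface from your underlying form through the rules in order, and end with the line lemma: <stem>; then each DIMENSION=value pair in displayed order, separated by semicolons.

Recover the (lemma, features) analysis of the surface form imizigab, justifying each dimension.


underlying: i-mizi-kab
CLASS=zo - signalled by the affix i-
MOD=gu - signalled by the affix -kab
check: imizikab -> imizigab
lemma: mizi; CLASS=zo; MOD=gu


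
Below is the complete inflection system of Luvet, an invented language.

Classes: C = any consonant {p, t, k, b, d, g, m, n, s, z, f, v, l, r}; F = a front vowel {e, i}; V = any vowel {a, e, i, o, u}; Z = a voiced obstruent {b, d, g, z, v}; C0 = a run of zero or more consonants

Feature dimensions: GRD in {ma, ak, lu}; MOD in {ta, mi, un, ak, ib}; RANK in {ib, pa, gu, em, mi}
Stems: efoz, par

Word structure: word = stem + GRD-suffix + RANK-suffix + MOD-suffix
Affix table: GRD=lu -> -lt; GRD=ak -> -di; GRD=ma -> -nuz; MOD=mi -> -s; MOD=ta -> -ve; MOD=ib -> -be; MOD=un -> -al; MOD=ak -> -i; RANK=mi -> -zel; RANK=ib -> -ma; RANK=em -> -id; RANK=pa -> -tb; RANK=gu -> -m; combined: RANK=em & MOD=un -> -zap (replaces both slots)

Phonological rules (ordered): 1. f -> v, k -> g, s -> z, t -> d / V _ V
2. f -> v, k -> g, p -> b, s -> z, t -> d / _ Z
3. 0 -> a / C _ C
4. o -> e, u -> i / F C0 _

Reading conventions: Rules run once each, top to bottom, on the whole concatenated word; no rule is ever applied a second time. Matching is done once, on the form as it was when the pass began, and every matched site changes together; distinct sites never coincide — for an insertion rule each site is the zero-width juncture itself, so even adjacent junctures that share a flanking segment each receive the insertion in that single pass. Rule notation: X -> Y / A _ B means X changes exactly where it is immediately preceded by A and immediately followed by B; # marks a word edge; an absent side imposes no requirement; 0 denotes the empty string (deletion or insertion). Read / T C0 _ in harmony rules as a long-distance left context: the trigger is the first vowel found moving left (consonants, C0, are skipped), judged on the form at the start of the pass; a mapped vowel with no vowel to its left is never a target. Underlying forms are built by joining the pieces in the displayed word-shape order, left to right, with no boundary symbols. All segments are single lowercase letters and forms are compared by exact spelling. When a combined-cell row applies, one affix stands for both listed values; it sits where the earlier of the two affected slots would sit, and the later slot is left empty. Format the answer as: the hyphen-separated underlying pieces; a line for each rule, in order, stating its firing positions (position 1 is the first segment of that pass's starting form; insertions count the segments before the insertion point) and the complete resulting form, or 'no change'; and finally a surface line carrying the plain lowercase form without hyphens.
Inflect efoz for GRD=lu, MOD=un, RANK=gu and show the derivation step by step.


underlying: efoz-lt-m-al
1. f -> v, k -> g, s -> z, t -> d / V _ V: fires at position(s) 2: evozltmal
2. f -> v, k -> g, p -> b, s -> z, t -> d / _ Z: no change
3. 0 -> a / C _ C: inserts after position(s) 4, 5, 6: evozalatamal
4. o -> e, u -> i / F C0 _: fires at position(s) 3: evezalatamal
surface: evezalatamal


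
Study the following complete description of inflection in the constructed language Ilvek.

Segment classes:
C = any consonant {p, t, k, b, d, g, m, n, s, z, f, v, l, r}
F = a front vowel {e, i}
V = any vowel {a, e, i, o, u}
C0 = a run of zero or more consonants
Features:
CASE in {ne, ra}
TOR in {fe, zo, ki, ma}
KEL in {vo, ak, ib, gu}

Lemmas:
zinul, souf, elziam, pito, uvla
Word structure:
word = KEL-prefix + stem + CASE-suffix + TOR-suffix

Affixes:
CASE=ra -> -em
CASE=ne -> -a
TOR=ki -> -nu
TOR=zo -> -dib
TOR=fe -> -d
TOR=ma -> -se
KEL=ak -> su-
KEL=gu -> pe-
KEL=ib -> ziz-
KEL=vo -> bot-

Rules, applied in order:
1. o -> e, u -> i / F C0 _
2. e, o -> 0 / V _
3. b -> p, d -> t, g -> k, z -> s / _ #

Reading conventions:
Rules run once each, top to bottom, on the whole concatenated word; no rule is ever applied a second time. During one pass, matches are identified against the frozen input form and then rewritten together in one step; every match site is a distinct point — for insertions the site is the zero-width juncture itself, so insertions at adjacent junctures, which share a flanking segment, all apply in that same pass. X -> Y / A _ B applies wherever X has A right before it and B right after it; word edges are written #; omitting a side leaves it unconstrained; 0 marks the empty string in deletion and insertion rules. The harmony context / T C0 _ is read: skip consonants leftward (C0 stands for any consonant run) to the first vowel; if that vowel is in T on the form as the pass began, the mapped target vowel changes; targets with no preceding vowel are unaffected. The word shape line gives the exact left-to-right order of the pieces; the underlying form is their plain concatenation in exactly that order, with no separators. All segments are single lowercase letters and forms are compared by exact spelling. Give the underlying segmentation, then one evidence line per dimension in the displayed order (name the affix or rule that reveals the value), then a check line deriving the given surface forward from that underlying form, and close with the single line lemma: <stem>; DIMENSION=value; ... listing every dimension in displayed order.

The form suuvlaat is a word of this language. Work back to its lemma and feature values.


underlying: su-uvla-a-d
CASE=ne - signalled by the affix -a
TOR=fe - signalled by the affix -d
KEL=ak - signalled by the affix su-
check: suuvlaad -> suuvlaad -> suuvlaad -> suuvlaat
lemma: uvla; CASE=ne; TOR=fe; KEL=ak


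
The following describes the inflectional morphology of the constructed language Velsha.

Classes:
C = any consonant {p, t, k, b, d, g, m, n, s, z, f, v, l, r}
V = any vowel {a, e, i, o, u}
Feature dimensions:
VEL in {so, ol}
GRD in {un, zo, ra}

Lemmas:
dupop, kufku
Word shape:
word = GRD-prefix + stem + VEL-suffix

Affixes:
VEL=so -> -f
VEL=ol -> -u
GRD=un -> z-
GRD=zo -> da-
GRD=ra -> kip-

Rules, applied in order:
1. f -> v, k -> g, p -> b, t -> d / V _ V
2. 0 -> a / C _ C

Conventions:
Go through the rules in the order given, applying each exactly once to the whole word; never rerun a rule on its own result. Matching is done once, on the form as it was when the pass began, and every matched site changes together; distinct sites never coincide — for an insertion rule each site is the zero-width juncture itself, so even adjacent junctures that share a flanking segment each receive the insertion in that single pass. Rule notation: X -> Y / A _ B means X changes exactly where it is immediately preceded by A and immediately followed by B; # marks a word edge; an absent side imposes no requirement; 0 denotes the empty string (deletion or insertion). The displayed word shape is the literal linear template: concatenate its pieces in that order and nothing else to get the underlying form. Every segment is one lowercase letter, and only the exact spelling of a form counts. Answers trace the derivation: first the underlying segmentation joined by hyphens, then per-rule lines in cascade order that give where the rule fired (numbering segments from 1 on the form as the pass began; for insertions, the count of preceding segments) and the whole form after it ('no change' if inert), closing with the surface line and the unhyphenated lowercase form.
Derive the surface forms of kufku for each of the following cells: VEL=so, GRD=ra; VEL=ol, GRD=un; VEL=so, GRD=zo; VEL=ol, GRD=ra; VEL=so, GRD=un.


cell VEL=so, GRD=ra:
underlying: kip-kufku-f
1. f -> v, k -> g, p -> b, t -> d / V _ V: no change
2. 0 -> a / C _ C: inserts after position(s) 3, 6: kipakufakuf
surface: kipakufakuf

cell VEL=ol, GRD=un:
underlying: z-kufku-u
1. f -> v, k -> g, p -> b, t -> d / V _ V: no change
2. 0 -> a / C _ C: inserts after position(s) 1, 4: zakufakuu
surface: zakufakuu

cell VEL=so, GRD=zo:
underlying: da-kufku-f
1. f -> v, k -> g, p -> b, t -> d / V _ V: fires at position(s) 3: dagufkuf
2. 0 -> a / C _ C: inserts after position(s) 5: dagufakuf
surface: dagufakuf

cell VEL=ol, GRD=ra:
underlying: kip-kufku-u
1. f -> v, k -> g, p -> b, t -> d / V _ V: no change
2. 0 -> a / C _ C: inserts after position(s) 3, 6: kipakufakuu
surface: kipakufakuu

cell VEL=so, GRD=un:
underlying: z-kufku-f
1. f -> v, k -> g, p -> b, t -> d / V _ V: no change
2. 0 -> a / C _ C: inserts after position(s) 1, 4: zakufakuf
surface: zakufakuf


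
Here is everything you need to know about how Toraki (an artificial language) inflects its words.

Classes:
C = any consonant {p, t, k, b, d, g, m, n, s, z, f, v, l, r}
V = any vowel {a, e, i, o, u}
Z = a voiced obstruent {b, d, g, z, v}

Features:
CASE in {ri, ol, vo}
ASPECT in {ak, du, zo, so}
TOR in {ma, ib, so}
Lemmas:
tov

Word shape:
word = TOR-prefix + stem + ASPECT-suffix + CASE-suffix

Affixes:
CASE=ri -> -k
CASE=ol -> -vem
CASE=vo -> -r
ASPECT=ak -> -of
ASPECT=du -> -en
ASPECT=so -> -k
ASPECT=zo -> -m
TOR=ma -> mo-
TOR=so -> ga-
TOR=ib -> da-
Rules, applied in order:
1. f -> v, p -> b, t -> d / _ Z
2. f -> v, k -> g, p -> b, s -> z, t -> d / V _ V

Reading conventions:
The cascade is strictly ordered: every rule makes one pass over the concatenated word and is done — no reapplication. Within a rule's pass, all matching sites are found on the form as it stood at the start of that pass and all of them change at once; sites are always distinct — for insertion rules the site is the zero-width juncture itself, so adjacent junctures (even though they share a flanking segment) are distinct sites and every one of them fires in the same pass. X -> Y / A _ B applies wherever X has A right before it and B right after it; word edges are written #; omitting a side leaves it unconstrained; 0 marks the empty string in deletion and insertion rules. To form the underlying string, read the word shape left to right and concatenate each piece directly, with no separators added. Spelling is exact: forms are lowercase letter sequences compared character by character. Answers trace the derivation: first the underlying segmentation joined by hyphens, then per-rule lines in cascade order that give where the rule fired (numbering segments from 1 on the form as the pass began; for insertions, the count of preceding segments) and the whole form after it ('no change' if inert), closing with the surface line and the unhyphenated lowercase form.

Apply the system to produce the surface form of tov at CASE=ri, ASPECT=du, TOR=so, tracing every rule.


underlying: ga-tov-en-k
1. f -> v, p -> b, t -> d / _ Z: no change
2. f -> v, k -> g, p -> b, s -> z, t -> d / V _ V: fires at position(s) 3: gadovenk
surface: gadovenk


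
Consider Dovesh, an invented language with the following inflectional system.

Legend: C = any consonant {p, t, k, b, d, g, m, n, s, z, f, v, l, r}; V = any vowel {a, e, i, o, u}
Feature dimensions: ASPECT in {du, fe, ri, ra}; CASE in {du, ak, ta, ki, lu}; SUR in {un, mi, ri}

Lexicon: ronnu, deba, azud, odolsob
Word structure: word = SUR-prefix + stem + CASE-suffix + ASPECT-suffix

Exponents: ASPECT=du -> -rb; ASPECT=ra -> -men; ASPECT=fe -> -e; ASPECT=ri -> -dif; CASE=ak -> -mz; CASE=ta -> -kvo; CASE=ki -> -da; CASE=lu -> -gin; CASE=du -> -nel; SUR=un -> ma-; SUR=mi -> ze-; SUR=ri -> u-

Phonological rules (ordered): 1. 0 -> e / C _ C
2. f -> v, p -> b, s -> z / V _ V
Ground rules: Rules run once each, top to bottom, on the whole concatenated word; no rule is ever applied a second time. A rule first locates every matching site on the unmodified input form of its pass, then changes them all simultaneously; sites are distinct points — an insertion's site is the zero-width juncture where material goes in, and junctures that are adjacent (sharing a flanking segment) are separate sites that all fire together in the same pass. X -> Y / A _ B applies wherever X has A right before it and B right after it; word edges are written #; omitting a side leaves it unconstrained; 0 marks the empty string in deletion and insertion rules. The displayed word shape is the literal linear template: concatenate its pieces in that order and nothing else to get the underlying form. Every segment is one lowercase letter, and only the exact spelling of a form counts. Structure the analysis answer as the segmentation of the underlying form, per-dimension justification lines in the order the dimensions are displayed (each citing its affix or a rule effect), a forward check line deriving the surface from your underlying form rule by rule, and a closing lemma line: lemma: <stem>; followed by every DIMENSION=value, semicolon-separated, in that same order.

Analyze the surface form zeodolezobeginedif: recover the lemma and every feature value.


underlying: ze-odolsob-gin-dif
ASPECT=ri - signalled by the affix -dif
CASE=lu - signalled by the affix -gin
SUR=mi - signalled by the affix ze-
check: zeodolsobgindif -> zeodolesobeginedif -> zeodolezobeginedif
lemma: odolsob; ASPECT=ri; CASE=lu; SUR=mi


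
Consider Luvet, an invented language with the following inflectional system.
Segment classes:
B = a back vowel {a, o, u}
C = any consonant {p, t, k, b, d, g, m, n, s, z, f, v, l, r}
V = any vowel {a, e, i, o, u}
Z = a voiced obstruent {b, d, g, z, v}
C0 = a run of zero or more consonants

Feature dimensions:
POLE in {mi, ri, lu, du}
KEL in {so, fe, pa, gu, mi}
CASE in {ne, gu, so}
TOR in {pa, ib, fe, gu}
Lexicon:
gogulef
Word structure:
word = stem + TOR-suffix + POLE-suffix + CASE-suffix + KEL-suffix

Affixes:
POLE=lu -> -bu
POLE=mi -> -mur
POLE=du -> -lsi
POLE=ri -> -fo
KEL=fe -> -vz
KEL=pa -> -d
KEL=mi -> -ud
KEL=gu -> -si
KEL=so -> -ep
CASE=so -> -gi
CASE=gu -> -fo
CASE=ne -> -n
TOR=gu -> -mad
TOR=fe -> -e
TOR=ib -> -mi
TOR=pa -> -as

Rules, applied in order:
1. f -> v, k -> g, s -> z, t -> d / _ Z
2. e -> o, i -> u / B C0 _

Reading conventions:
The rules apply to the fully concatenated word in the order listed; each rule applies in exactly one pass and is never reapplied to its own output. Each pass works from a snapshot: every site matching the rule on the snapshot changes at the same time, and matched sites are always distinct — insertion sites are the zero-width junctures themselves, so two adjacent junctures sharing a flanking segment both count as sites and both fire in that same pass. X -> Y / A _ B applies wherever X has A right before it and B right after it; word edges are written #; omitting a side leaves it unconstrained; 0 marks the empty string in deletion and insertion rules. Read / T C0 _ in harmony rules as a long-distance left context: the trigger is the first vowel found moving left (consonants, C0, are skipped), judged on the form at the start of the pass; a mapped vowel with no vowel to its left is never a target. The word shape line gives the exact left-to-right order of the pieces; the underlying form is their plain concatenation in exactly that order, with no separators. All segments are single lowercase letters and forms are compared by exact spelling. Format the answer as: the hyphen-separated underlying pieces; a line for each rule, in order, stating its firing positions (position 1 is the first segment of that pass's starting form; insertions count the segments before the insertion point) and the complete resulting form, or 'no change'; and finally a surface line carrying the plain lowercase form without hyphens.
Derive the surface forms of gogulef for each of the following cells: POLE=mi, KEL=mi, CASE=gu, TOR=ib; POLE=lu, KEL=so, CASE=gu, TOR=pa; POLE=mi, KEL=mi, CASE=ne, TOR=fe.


cell POLE=mi, KEL=mi, CASE=gu, TOR=ib:
underlying: gogulef-mi-mur-fo-ud
1. f -> v, k -> g, s -> z, t -> d / _ Z: no change
2. e -> o, i -> u / B C0 _: fires at position(s) 6: gogulofmimurfoud
surface: gogulofmimurfoud

cell POLE=lu, KEL=so, CASE=gu, TOR=pa:
underlying: gogulef-as-bu-fo-ep
1. f -> v, k -> g, s -> z, t -> d / _ Z: fires at position(s) 9: gogulefazbufoep
2. e -> o, i -> u / B C0 _: fires at position(s) 6, 14: gogulofazbufoop
surface: gogulofazbufoop

cell POLE=mi, KEL=mi, CASE=ne, TOR=fe:
underlying: gogulef-e-mur-n-ud
1. f -> v, k -> g, s -> z, t -> d / _ Z: no change
2. e -> o, i -> u / B C0 _: fires at position(s) 6: gogulofemurnud
surface: gogulofemurnud


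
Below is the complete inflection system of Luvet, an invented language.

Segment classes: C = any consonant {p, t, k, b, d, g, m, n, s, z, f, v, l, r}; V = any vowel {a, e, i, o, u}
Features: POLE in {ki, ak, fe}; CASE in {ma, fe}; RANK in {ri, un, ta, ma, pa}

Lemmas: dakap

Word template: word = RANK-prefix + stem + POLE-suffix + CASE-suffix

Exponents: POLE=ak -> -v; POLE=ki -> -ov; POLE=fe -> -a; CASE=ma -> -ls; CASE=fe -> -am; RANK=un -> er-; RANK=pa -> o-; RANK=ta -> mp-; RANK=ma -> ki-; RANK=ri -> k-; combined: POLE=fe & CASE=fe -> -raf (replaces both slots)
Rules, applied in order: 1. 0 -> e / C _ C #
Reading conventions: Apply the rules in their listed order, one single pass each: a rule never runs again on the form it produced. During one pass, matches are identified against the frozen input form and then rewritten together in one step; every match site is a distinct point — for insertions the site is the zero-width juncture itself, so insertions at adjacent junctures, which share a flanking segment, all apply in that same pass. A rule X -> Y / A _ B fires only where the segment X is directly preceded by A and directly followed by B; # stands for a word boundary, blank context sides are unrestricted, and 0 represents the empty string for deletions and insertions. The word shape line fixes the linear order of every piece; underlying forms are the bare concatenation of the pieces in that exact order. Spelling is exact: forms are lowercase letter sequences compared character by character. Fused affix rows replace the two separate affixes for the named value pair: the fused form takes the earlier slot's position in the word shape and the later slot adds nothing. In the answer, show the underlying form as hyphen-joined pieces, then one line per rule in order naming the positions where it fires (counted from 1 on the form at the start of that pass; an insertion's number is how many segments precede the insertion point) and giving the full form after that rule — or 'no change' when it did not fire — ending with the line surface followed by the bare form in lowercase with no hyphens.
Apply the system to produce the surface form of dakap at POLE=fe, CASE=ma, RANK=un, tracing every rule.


underlying: er-dakap-a-ls
1. 0 -> e / C _ C #: inserts after position(s) 9: erdakapales
surface: erdakapales


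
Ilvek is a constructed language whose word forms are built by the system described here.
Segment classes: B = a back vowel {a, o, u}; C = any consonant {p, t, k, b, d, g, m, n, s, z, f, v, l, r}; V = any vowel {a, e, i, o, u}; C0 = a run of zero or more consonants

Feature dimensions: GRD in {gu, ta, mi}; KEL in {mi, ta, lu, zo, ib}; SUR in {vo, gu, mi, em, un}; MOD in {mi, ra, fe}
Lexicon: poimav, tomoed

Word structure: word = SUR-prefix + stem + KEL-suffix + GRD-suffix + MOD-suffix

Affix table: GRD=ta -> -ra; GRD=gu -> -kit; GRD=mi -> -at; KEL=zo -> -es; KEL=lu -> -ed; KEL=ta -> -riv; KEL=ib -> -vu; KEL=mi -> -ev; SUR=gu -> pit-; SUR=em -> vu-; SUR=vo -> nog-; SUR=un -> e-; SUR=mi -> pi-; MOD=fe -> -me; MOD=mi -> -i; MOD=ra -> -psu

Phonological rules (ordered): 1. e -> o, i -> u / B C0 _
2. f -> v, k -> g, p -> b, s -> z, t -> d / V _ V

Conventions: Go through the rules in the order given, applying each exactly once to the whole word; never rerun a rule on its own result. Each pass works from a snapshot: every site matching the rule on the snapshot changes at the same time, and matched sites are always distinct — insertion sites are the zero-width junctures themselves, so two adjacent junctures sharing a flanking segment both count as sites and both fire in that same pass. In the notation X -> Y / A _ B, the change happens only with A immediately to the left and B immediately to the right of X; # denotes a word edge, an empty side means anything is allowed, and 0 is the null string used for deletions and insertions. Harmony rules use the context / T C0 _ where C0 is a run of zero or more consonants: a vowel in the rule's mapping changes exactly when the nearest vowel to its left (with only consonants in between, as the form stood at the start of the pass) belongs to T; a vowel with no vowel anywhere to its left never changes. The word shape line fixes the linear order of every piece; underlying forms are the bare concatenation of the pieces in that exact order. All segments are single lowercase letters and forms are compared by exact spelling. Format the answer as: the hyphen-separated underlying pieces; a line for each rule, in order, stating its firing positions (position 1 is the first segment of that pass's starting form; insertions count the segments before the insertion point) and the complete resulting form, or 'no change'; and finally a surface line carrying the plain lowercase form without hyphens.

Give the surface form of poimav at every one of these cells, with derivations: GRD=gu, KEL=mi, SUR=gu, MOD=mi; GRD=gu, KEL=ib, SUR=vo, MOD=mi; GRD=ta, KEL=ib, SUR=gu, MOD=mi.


cell GRD=gu, KEL=mi, SUR=gu, MOD=mi:
underlying: pit-poimav-ev-kit-i
1. e -> o, i -> u / B C0 _: fires at position(s) 6, 10: pitpoumavovkiti
2. f -> v, k -> g, p -> b, s -> z, t -> d / V _ V: fires at position(s) 14: pitpoumavovkidi
surface: pitpoumavovkidi

cell GRD=gu, KEL=ib, SUR=vo, MOD=mi:
underlying: nog-poimav-vu-kit-i
1. e -> o, i -> u / B C0 _: fires at position(s) 6, 13: nogpoumavvukuti
2. f -> v, k -> g, p -> b, s -> z, t -> d / V _ V: fires at position(s) 12, 14: nogpoumavvugudi
surface: nogpoumavvugudi

cell GRD=ta, KEL=ib, SUR=gu, MOD=mi:
underlying: pit-poimav-vu-ra-i
1. e -> o, i -> u / B C0 _: fires at position(s) 6, 14: pitpoumavvurau
2. f -> v, k -> g, p -> b, s -> z, t -> d / V _ V: no change
surface: pitpoumavvurau


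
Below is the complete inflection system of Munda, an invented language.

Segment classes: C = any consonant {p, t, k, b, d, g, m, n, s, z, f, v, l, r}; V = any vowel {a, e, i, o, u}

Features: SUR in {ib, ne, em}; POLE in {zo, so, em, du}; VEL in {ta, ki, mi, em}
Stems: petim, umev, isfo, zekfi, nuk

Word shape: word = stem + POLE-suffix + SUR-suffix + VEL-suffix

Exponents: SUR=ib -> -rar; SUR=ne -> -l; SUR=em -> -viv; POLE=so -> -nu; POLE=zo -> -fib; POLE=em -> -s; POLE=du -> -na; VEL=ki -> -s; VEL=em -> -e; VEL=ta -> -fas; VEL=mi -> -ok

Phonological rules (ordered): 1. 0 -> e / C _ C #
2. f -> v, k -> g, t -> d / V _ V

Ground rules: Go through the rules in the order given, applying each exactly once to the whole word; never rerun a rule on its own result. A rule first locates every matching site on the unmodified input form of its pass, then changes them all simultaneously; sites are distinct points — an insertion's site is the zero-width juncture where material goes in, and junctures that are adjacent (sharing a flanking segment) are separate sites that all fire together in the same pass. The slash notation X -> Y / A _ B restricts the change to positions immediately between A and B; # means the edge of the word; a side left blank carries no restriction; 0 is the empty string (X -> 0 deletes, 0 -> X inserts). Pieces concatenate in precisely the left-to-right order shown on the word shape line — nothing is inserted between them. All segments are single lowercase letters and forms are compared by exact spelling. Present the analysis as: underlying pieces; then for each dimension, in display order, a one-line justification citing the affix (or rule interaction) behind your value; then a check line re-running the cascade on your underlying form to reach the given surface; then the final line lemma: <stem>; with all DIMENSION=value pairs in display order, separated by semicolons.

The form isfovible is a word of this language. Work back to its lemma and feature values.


underlying: isfo-fib-l-e
SUR=ne - signalled by the affix -l
POLE=zo - signalled by the affix -fib
VEL=em - signalled by the affix -e
check: isfofible -> isfofible -> isfovible
lemma: isfo; SUR=ne; POLE=zo; VEL=em


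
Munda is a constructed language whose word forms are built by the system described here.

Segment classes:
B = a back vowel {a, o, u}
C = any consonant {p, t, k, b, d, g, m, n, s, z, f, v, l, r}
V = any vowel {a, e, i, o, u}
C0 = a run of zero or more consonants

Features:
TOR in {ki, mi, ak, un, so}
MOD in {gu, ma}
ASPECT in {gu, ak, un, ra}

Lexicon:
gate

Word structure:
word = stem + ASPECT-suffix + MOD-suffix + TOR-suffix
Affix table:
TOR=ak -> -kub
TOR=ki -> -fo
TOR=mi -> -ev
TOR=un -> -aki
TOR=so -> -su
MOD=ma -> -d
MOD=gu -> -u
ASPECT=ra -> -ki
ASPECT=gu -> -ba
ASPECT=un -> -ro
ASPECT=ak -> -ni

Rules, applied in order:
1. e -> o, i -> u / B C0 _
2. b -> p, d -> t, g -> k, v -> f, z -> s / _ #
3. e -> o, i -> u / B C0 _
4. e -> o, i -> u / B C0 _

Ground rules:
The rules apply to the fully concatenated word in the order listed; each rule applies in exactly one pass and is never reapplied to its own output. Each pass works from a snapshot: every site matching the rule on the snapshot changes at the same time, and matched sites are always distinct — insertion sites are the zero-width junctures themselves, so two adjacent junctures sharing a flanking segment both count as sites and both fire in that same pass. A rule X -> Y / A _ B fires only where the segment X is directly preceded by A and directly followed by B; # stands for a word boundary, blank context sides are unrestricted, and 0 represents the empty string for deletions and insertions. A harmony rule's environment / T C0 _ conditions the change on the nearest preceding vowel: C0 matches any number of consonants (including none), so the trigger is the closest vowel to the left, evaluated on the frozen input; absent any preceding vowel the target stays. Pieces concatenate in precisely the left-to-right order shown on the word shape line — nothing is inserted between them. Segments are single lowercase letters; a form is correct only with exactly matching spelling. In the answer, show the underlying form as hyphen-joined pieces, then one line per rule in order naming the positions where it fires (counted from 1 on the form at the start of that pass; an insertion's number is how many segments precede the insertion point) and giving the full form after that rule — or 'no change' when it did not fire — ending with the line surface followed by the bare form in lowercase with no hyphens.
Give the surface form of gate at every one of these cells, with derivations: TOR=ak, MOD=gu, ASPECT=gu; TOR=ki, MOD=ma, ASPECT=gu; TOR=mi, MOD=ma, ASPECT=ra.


cell TOR=ak, MOD=gu, ASPECT=gu:
underlying: gate-ba-u-kub
1. e -> o, i -> u / B C0 _: fires at position(s) 4: gatobaukub
2. b -> p, d -> t, g -> k, v -> f, z -> s / _ #: fires at position(s) 10: gatobaukup
3. e -> o, i -> u / B C0 _: no change
4. e -> o, i -> u / B C0 _: no change
surface: gatobaukup

cell TOR=ki, MOD=ma, ASPECT=gu:
underlying: gate-ba-d-fo
1. e -> o, i -> u / B C0 _: fires at position(s) 4: gatobadfo
2. b -> p, d -> t, g -> k, v -> f, z -> s / _ #: no change
3. e -> o, i -> u / B C0 _: no change
4. e -> o, i -> u / B C0 _: no change
surface: gatobadfo

cell TOR=mi, MOD=ma, ASPECT=ra:
underlying: gate-ki-d-ev
1. e -> o, i -> u / B C0 _: fires at position(s) 4: gatokidev
2. b -> p, d -> t, g -> k, v -> f, z -> s / _ #: fires at position(s) 9: gatokidef
3. e -> o, i -> u / B C0 _: fires at position(s) 6: gatokudef
4. e -> o, i -> u / B C0 _: fires at position(s) 8: gatokudof
surface: gatokudof


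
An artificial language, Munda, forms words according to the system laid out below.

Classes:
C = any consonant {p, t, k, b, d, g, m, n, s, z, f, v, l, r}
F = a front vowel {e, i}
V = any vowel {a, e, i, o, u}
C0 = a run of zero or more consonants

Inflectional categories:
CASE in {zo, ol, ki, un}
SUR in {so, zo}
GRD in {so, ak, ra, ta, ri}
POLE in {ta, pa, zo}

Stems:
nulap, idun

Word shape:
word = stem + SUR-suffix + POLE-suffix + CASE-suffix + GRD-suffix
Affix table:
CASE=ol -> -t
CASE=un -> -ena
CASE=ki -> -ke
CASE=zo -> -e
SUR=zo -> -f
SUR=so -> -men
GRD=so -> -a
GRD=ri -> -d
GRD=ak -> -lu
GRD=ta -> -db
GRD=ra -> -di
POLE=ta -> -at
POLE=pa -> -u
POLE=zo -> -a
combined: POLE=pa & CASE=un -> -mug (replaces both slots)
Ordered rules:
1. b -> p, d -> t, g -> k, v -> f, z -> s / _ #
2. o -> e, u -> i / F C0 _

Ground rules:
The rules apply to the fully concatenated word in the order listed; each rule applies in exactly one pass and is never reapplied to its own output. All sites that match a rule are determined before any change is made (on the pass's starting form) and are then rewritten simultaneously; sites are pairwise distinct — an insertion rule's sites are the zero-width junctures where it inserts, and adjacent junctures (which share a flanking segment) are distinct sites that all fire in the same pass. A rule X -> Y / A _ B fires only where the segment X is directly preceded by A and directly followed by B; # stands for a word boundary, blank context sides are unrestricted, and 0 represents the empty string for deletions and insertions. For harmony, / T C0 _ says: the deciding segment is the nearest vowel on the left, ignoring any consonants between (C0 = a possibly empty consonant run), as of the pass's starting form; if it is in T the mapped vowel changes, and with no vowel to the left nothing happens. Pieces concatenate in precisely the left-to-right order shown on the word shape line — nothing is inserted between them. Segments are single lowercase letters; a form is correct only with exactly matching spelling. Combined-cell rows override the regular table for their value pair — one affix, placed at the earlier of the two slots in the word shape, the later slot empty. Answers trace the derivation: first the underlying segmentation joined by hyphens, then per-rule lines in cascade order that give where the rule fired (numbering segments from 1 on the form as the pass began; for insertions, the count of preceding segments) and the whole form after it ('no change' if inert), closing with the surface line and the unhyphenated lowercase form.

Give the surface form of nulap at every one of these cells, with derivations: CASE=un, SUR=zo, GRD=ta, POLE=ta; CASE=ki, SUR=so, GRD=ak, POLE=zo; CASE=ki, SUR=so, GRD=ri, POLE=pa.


cell CASE=un, SUR=zo, GRD=ta, POLE=ta:
underlying: nulap-f-at-ena-db
1. b -> p, d -> t, g -> k, v -> f, z -> s / _ #: fires at position(s) 13: nulapfatenadp
2. o -> e, u -> i / F C0 _: no change
surface: nulapfatenadp

cell CASE=ki, SUR=so, GRD=ak, POLE=zo:
underlying: nulap-men-a-ke-lu
1. b -> p, d -> t, g -> k, v -> f, z -> s / _ #: no change
2. o -> e, u -> i / F C0 _: fires at position(s) 13: nulapmenakeli
surface: nulapmenakeli

cell CASE=ki, SUR=so, GRD=ri, POLE=pa:
underlying: nulap-men-u-ke-d
1. b -> p, d -> t, g -> k, v -> f, z -> s / _ #: fires at position(s) 12: nulapmenuket
2. o -> e, u -> i / F C0 _: fires at position(s) 9: nulapmeniket
surface: nulapmeniket


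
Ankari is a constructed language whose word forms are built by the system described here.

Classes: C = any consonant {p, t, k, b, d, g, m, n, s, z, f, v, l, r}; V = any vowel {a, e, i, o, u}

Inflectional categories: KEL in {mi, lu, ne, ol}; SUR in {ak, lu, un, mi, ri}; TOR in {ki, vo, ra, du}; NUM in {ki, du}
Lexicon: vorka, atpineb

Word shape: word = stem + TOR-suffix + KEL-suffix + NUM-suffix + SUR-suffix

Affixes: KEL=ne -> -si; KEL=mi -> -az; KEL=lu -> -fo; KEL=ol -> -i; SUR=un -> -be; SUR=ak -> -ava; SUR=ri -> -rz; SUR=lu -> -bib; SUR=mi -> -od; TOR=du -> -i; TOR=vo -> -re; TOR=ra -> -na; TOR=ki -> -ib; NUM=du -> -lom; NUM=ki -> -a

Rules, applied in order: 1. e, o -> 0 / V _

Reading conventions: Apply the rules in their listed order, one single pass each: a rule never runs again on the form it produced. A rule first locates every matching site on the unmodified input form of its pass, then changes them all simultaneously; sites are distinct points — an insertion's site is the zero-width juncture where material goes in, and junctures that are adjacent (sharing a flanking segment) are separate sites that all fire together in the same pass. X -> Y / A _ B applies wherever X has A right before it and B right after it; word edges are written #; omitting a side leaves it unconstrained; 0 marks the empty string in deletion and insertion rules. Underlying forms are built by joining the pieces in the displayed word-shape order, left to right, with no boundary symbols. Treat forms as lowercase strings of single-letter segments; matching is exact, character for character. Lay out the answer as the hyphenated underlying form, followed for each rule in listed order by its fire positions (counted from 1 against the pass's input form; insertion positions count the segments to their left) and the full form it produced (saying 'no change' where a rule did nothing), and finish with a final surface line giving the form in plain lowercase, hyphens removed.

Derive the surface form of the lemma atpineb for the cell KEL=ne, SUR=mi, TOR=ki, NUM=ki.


underlying: atpineb-ib-si-a-od
1. e, o -> 0 / V _: fires at position(s) 13: atpinebibsiad
surface: atpinebibsiad


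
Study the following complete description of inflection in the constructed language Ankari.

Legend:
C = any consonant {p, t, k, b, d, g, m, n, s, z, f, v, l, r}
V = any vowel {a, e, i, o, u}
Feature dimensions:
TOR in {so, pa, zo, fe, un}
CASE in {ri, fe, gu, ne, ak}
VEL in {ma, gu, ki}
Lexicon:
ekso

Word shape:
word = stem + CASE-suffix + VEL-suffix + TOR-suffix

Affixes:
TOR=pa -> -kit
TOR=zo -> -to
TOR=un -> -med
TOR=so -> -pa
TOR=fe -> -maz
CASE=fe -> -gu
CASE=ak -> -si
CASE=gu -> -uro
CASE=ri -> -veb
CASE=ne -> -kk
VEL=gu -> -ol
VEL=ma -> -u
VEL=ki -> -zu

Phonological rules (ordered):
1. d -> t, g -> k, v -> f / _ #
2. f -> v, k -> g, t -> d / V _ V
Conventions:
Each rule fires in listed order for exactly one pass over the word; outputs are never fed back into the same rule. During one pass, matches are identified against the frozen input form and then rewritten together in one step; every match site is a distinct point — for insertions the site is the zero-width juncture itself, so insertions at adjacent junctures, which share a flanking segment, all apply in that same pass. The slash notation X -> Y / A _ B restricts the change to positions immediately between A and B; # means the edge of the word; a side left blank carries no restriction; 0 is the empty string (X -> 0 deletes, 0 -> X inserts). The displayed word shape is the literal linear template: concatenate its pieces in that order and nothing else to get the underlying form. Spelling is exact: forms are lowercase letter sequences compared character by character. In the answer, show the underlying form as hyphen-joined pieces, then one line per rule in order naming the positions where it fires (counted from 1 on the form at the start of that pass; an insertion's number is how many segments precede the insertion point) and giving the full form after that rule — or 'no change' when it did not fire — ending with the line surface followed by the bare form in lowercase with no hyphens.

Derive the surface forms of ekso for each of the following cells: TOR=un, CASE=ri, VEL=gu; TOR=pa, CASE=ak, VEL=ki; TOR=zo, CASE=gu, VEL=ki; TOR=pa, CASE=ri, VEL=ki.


cell TOR=un, CASE=ri, VEL=gu:
underlying: ekso-veb-ol-med
1. d -> t, g -> k, v -> f / _ #: fires at position(s) 12: eksovebolmet
2. f -> v, k -> g, t -> d / V _ V: no change
surface: eksovebolmet

cell TOR=pa, CASE=ak, VEL=ki:
underlying: ekso-si-zu-kit
1. d -> t, g -> k, v -> f / _ #: no change
2. f -> v, k -> g, t -> d / V _ V: fires at position(s) 9: eksosizugit
surface: eksosizugit

cell TOR=zo, CASE=gu, VEL=ki:
underlying: ekso-uro-zu-to
1. d -> t, g -> k, v -> f / _ #: no change
2. f -> v, k -> g, t -> d / V _ V: fires at position(s) 10: eksourozudo
surface: eksourozudo

cell TOR=pa, CASE=ri, VEL=ki:
underlying: ekso-veb-zu-kit
1. d -> t, g -> k, v -> f / _ #: no change
2. f -> v, k -> g, t -> d / V _ V: fires at position(s) 10: eksovebzugit
surface: eksovebzugit


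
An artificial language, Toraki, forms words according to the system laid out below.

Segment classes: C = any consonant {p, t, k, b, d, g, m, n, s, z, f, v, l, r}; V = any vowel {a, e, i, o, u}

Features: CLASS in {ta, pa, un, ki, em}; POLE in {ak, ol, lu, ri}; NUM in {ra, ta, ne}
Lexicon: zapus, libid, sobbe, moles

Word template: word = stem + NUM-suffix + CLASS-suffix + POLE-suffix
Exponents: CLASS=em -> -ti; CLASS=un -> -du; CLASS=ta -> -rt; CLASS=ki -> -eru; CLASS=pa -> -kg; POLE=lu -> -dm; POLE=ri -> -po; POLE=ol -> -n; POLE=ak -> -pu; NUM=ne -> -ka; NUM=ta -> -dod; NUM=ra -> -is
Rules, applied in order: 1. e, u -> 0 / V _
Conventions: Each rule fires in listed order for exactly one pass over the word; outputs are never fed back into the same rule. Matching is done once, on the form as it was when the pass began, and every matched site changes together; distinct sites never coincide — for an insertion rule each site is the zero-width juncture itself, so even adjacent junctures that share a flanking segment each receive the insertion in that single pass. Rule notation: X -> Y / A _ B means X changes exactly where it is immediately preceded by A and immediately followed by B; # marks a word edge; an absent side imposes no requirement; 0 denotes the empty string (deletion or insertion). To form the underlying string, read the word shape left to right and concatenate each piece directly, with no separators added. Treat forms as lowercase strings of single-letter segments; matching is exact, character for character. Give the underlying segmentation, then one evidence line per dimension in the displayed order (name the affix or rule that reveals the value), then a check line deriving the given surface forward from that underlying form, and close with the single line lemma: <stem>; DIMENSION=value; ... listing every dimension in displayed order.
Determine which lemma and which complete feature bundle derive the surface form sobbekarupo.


underlying: sobbe-ka-eru-po
CLASS=ki - signalled by the affix -eru
POLE=ri - signalled by the affix -po
NUM=ne - signalled by the affix -ka
check: sobbekaerupo -> sobbekarupo
lemma: sobbe; CLASS=ki; POLE=ri; NUM=ne


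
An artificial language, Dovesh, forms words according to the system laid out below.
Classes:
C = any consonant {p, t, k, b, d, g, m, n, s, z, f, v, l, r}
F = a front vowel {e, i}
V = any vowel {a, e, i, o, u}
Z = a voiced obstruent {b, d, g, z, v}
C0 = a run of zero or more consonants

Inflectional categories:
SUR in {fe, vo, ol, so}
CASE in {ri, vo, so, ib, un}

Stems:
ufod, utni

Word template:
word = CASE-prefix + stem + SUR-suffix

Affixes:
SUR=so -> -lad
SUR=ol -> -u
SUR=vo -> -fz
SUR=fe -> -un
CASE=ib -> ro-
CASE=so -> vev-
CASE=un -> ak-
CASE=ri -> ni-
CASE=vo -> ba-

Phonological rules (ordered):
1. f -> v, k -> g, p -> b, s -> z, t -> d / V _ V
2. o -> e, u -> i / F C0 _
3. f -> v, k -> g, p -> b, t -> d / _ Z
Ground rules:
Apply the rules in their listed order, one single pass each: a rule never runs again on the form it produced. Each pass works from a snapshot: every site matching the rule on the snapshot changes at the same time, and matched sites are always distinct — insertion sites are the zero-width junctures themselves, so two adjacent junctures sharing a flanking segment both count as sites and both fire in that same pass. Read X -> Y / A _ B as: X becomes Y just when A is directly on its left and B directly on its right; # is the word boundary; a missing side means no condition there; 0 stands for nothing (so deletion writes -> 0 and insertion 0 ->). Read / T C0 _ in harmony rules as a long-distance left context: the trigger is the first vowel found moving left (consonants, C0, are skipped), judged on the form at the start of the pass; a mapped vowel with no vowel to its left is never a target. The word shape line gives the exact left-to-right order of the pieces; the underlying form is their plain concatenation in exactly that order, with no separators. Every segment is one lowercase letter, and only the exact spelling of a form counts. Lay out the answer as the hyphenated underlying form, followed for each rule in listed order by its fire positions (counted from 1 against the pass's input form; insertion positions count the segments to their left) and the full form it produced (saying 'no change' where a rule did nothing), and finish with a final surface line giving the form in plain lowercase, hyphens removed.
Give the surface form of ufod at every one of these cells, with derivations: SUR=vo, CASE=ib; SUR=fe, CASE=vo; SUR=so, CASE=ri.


cell SUR=vo, CASE=ib:
underlying: ro-ufod-fz
1. f -> v, k -> g, p -> b, s -> z, t -> d / V _ V: fires at position(s) 4: rouvodfz
2. o -> e, u -> i / F C0 _: no change
3. f -> v, k -> g, p -> b, t -> d / _ Z: fires at position(s) 7: rouvodvz
surface: rouvodvz

cell SUR=fe, CASE=vo:
underlying: ba-ufod-un
1. f -> v, k -> g, p -> b, s -> z, t -> d / V _ V: fires at position(s) 4: bauvodun
2. o -> e, u -> i / F C0 _: no change
3. f -> v, k -> g, p -> b, t -> d / _ Z: no change
surface: bauvodun

cell SUR=so, CASE=ri:
underlying: ni-ufod-lad
1. f -> v, k -> g, p -> b, s -> z, t -> d / V _ V: fires at position(s) 4: niuvodlad
2. o -> e, u -> i / F C0 _: fires at position(s) 3: niivodlad
3. f -> v, k -> g, p -> b, t -> d / _ Z: no change
surface: niivodlad
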